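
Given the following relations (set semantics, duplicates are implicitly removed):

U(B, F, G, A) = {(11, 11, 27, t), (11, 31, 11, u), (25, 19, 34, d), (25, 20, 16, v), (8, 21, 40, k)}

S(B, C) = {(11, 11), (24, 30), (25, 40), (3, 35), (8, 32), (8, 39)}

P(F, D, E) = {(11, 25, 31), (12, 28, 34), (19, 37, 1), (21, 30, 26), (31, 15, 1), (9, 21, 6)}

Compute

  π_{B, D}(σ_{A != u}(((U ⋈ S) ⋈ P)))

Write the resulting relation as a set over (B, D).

{(11, 25), (25, 37), (8, 30)}

U ⋈ S (natural join on B): {(11, 11, 27, t, 11), (11, 31, 11, u, 11), (25, 19, 34, d, 40), (25, 20, 16, v, 40), (8, 21, 40, k, 32), (8, 21, 40, k, 39)}
(U ⋈ S) ⋈ P (natural join on F): {(11, 11, 27, t, 11, 25, 31), (11, 31, 11, u, 11, 15, 1), (25, 19, 34, d, 40, 37, 1), (8, 21, 40, k, 32, 30, 26), (8, 21, 40, k, 39, 30, 26)}
Apply σ_{A != u}; surviving tuples: {(11, 11, 27, t, 11, 25, 31), (25, 19, 34, d, 40, 37, 1), (8, 21, 40, k, 32, 30, 26), (8, 21, 40, k, 39, 30, 26)}
π[B, D]: project onto (B, D) (1 duplicate(s) eliminated) → {(11, 25), (25, 37), (8, 30)}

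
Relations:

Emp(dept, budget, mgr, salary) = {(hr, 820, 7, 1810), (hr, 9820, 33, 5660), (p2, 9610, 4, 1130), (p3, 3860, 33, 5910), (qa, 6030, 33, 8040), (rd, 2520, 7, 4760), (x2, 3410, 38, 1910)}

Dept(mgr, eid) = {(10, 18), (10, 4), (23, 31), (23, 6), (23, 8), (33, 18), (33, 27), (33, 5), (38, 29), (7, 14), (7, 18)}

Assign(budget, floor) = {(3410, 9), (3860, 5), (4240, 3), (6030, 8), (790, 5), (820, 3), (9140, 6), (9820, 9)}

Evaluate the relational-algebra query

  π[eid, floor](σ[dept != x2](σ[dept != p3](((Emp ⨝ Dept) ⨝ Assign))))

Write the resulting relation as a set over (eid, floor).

{(14, 3), (18, 3), (18, 8), (18, 9), (27, 8), (27, 9), (5, 8), (5, 9)}

Joining Emp and Dept on mgr yields {(hr, 820, 7, 1810, 14), (hr, 820, 7, 1810, 18), (hr, 9820, 33, 5660, 18), (hr, 9820, 33, 5660, 27), (hr, 9820, 33, 5660, 5), (p3, 3860, 33, 5910, 18), (p3, 3860, 33, 5910, 27), (p3, 3860, 33, 5910, 5), (qa, 6030, 33, 8040, 18), (qa, 6030, 33, 8040, 27), (qa, 6030, 33, 8040, 5), (rd, 2520, 7, 4760, 14), (rd, 2520, 7, 4760, 18), (x2, 3410, 38, 1910, 29)}.
Joining (Emp ⨝ Dept) and Assign on budget yields {(hr, 820, 7, 1810, 14, 3), (hr, 820, 7, 1810, 18, 3), (hr, 9820, 33, 5660, 18, 9), (hr, 9820, 33, 5660, 27, 9), (hr, 9820, 33, 5660, 5, 9), (p3, 3860, 33, 5910, 18, 5), (p3, 3860, 33, 5910, 27, 5), (p3, 3860, 33, 5910, 5, 5), (qa, 6030, 33, 8040, 18, 8), (qa, 6030, 33, 8040, 27, 8), (qa, 6030, 33, 8040, 5, 8), (x2, 3410, 38, 1910, 29, 9)}.
σ[dept != p3]: keep tuples satisfying dept != p3 → {(hr, 820, 7, 1810, 14, 3), (hr, 820, 7, 1810, 18, 3), (hr, 9820, 33, 5660, 18, 9), (hr, 9820, 33, 5660, 27, 9), (hr, 9820, 33, 5660, 5, 9), (qa, 6030, 33, 8040, 18, 8), (qa, 6030, 33, 8040, 27, 8), (qa, 6030, 33, 8040, 5, 8), (x2, 3410, 38, 1910, 29, 9)}
σ[dept != x2]: keep tuples satisfying dept != x2 → {(hr, 820, 7, 1810, 14, 3), (hr, 820, 7, 1810, 18, 3), (hr, 9820, 33, 5660, 18, 9), (hr, 9820, 33, 5660, 27, 9), (hr, 9820, 33, 5660, 5, 9), (qa, 6030, 33, 8040, 18, 8), (qa, 6030, 33, 8040, 27, 8), (qa, 6030, 33, 8040, 5, 8)}
π[eid, floor]: project onto (eid, floor) → {(14, 3), (18, 3), (18, 8), (18, 9), (27, 8), (27, 9), (5, 8), (5, 9)}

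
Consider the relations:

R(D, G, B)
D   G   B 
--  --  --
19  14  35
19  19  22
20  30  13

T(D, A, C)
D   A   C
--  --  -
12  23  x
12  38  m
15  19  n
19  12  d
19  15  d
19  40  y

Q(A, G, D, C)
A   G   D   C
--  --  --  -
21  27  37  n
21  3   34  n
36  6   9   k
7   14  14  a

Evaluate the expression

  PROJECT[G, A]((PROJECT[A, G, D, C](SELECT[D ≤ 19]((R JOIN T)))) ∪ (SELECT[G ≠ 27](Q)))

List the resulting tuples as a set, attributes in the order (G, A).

{(14, 12), (14, 15), (14, 40), (14, 7), (19, 12), (19, 15), (19, 40), (3, 21), (6, 36)}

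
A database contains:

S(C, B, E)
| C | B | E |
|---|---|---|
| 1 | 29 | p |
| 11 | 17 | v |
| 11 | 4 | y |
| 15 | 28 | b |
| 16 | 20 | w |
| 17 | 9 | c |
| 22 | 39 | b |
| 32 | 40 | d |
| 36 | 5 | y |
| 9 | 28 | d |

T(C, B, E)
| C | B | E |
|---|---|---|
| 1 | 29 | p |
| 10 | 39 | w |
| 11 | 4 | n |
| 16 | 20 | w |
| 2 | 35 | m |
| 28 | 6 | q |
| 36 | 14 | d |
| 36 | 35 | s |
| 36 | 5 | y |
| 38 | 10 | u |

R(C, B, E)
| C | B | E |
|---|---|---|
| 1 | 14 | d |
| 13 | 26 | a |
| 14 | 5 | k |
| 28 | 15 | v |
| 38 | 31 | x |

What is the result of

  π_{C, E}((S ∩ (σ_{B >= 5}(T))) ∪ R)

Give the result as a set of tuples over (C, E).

{(1, d), (1, p), (13, a), (14, k), (16, w), (28, v), (36, y), (38, x)}

Filtering on B >= 5 leaves {(1, 29, p), (10, 39, w), (16, 20, w), (2, 35, m), (28, 6, q), (36, 14, d), (36, 35, s), (36, 5, y), (38, 10, u)}.
Intersection: {(1, 29, p), (11, 17, v), (11, 4, y), (15, 28, b), (16, 20, w), (17, 9, c), (22, 39, b), (32, 40, d), (36, 5, y), (9, 28, d)} with {(1, 29, p), (10, 39, w), (16, 20, w), (2, 35, m), (28, 6, q), (36, 14, d), (36, 35, s), (36, 5, y), (38, 10, u)} → {(1, 29, p), (16, 20, w), (36, 5, y)}
Union: {(1, 29, p), (16, 20, w), (36, 5, y)} with {(1, 14, d), (13, 26, a), (14, 5, k), (28, 15, v), (38, 31, x)} → {(1, 14, d), (1, 29, p), (13, 26, a), (14, 5, k), (16, 20, w), (28, 15, v), (36, 5, y), (38, 31, x)}
π[C, E]: project onto (C, E) → {(1, d), (1, p), (13, a), (14, k), (16, w), (28, v), (36, y), (38, x)}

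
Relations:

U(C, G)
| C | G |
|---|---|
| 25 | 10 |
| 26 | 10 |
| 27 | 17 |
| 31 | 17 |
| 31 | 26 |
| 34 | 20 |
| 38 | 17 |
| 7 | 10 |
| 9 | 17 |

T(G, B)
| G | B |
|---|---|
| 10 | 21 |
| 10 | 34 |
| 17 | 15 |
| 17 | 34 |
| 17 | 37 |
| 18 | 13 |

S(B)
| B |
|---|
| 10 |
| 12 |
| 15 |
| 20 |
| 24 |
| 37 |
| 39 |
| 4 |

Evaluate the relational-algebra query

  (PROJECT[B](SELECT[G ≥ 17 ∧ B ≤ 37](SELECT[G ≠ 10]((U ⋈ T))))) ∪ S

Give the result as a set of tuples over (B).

{10, 12, 15, 20, 24, 34, 37, 39, 4}

Joining U and T on G yields {(25, 10, 21), (25, 10, 34), (26, 10, 21), (26, 10, 34), (27, 17, 15), (27, 17, 34), (27, 17, 37), (31, 17, 15), (31, 17, 34), (31, 17, 37), (38, 17, 15), (38, 17, 34), (38, 17, 37), (7, 10, 21), (7, 10, 34), (9, 17, 15), (9, 17, 34), (9, 17, 37)}.
Apply σ_{G ≠ 10}; surviving tuples: {(27, 17, 15), (27, 17, 34), (27, 17, 37), (31, 17, 15), (31, 17, 34), (31, 17, 37), (38, 17, 15), (38, 17, 34), (38, 17, 37), (9, 17, 15), (9, 17, 34), (9, 17, 37)}
Apply σ_{G ≥ 17 ∧ B ≤ 37}; surviving tuples: {(27, 17, 15), (27, 17, 34), (27, 17, 37), (31, 17, 15), (31, 17, 34), (31, 17, 37), (38, 17, 15), (38, 17, 34), (38, 17, 37), (9, 17, 15), (9, 17, 34), (9, 17, 37)}
π[B]: project onto (B) (9 duplicate(s) eliminated) → {15, 34, 37}
Set union of the two operands is {10, 12, 15, 20, 24, 34, 37, 39, 4}.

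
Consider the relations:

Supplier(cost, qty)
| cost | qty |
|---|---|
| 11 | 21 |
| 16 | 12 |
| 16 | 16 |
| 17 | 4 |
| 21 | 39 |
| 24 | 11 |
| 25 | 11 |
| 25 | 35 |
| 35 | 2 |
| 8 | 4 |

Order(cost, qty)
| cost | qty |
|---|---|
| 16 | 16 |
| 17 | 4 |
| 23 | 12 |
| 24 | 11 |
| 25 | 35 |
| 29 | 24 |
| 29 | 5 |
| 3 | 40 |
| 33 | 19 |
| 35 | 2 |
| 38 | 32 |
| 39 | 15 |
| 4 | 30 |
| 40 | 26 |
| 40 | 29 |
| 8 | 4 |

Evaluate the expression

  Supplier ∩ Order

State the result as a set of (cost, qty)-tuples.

{(16, 16), (17, 4), (24, 11), (25, 35), (35, 2), (8, 4)}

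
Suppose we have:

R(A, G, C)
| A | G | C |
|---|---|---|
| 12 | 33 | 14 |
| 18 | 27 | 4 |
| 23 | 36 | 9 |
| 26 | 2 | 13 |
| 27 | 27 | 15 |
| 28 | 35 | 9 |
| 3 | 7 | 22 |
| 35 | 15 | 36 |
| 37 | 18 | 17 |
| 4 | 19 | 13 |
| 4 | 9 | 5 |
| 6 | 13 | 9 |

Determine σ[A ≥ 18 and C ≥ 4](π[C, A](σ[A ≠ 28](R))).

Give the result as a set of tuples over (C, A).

{(13, 26), (15, 27), (17, 37), (36, 35), (4, 18), (9, 23)}

σ[A ≠ 28]: keep tuples satisfying A ≠ 28 → {(12, 33, 14), (18, 27, 4), (23, 36, 9), (26, 2, 13), (27, 27, 15), (3, 7, 22), (35, 15, 36), (37, 18, 17), (4, 19, 13), (4, 9, 5), (6, 13, 9)}
π_{C, A} gives {(13, 26), (13, 4), (14, 12), (15, 27), (17, 37), (22, 3), (36, 35), (4, 18), (5, 4), (9, 23), (9, 6)}.
σ[A ≥ 18 and C ≥ 4]: keep tuples satisfying A ≥ 18 and C ≥ 4 → {(13, 26), (15, 27), (17, 37), (36, 35), (4, 18), (9, 23)}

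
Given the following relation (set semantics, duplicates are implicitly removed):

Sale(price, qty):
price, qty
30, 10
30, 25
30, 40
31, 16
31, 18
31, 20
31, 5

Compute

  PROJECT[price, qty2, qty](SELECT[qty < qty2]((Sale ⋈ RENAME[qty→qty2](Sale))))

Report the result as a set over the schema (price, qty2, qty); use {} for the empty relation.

{(30, 25, 10), (30, 40, 10), (30, 40, 25), (31, 16, 5), (31, 18, 16), (31, 18, 5), (31, 20, 16), (31, 20, 18), (31, 20, 5)}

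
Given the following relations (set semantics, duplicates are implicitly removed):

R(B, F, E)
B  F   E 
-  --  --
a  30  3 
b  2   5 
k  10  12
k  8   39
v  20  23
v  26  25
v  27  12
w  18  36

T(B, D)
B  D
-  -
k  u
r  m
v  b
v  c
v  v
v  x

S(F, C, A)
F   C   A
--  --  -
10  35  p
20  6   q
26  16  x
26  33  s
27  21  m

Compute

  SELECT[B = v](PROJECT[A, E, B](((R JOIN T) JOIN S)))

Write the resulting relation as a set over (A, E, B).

{(m, 12, v), (q, 23, v), (s, 25, v), (x, 25, v)}

Joining R and T on B yields {(k, 10, 12, u), (k, 8, 39, u), (v, 20, 23, b), (v, 20, 23, c), (v, 20, 23, v), (v, 20, 23, x), (v, 26, 25, b), (v, 26, 25, c), (v, 26, 25, v), (v, 26, 25, x), (v, 27, 12, b), (v, 27, 12, c), (v, 27, 12, v), (v, 27, 12, x)}.
Joining (R JOIN T) and S on F yields {(k, 10, 12, u, 35, p), (v, 20, 23, b, 6, q), (v, 20, 23, c, 6, q), (v, 20, 23, v, 6, q), (v, 20, 23, x, 6, q), (v, 26, 25, b, 16, x), (v, 26, 25, b, 33, s), (v, 26, 25, c, 16, x), (v, 26, 25, c, 33, s), (v, 26, 25, v, 16, x), (v, 26, 25, v, 33, s), (v, 26, 25, x, 16, x), (v, 26, 25, x, 33, s), (v, 27, 12, b, 21, m), (v, 27, 12, c, 21, m), (v, 27, 12, v, 21, m), (v, 27, 12, x, 21, m)}.
π[A, E, B]: project onto (A, E, B) (12 duplicate(s) eliminated) → {(m, 12, v), (p, 12, k), (q, 23, v), (s, 25, v), (x, 25, v)}
Selection B = v: {(m, 12, v), (q, 23, v), (s, 25, v), (x, 25, v)}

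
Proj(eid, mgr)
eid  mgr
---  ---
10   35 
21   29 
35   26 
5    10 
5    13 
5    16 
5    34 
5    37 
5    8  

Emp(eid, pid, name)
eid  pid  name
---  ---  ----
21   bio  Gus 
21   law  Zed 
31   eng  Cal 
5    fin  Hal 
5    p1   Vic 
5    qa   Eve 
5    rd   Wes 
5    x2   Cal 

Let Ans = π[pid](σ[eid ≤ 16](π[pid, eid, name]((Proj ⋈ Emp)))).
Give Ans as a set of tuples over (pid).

Proj ⋈ Emp (natural join on eid): {(21, 29, bio, Gus), (21, 29, law, Zed), (5, 10, fin, Hal), (5, 10, p1, Vic), (5, 10, qa, Eve), (5, 10, rd, Wes), (5, 10, x2, Cal), (5, 13, fin, Hal), (5, 13, p1, Vic), (5, 13, qa, Eve), (5, 13, rd, Wes), (5, 13, x2, Cal), (5, 16, fin, Hal), (5, 16, p1, Vic), (5, 16, qa, Eve), (5, 16, rd, Wes), (5, 16, x2, Cal), (5, 34, fin, Hal), (5, 34, p1, Vic), (5, 34, qa, Eve), (5, 34, rd, Wes), (5, 34, x2, Cal), (5, 37, fin, Hal), (5, 37, p1, Vic), (5, 37, qa, Eve), (5, 37, rd, Wes), (5, 37, x2, Cal), (5, 8, fin, Hal), (5, 8, p1, Vic), (5, 8, qa, Eve), (5, 8, rd, Wes), (5, 8, x2, Cal)}
π_{pid, eid, name} gives {(bio, 21, Gus), (fin, 5, Hal), (law, 21, Zed), (p1, 5, Vic), (qa, 5, Eve), (rd, 5, Wes), (x2, 5, Cal)} (25 duplicate(s) eliminated).
Apply σ_{eid ≤ 16}; surviving tuples: {(fin, 5, Hal), (p1, 5, Vic), (qa, 5, Eve), (rd, 5, Wes), (x2, 5, Cal)}
π_{pid} gives {fin, p1, qa, rd, x2}.

{fin, p1, qa, rd, x2}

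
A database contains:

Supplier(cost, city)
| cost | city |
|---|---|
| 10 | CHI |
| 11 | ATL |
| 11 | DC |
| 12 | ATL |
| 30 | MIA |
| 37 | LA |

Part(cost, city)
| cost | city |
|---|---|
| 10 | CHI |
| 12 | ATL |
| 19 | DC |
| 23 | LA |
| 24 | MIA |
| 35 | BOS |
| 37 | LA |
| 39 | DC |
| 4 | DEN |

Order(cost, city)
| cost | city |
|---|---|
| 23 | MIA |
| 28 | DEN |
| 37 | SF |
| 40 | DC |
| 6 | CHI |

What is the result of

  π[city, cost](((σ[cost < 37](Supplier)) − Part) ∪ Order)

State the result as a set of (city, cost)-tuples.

Apply σ_{cost < 37}; surviving tuples: {(10, CHI), (11, ATL), (11, DC), (12, ATL), (30, MIA)}
Set difference of the two operands is {(11, ATL), (11, DC), (30, MIA)}.
Set union of the two operands is {(11, ATL), (11, DC), (23, MIA), (28, DEN), (30, MIA), (37, SF), (40, DC), (6, CHI)}.
Keep only column(s) city, cost: {(ATL, 11), (CHI, 6), (DC, 11), (DC, 40), (DEN, 28), (MIA, 23), (MIA, 30), (SF, 37)}

{(ATL, 11), (CHI, 6), (DC, 11), (DC, 40), (DEN, 28), (MIA, 23), (MIA, 30), (SF, 37)}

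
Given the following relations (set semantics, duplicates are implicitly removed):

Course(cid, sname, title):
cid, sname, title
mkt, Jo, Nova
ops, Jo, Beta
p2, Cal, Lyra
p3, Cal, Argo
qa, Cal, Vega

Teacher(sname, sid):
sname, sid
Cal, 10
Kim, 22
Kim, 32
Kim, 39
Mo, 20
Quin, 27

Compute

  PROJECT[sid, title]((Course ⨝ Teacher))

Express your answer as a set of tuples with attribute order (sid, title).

{(10, Argo), (10, Lyra), (10, Vega)}

Course ⋈ Teacher (natural join on sname): {(p2, Cal, Lyra, 10), (p3, Cal, Argo, 10), (qa, Cal, Vega, 10)}
π[sid, title]: project onto (sid, title) → {(10, Argo), (10, Lyra), (10, Vega)}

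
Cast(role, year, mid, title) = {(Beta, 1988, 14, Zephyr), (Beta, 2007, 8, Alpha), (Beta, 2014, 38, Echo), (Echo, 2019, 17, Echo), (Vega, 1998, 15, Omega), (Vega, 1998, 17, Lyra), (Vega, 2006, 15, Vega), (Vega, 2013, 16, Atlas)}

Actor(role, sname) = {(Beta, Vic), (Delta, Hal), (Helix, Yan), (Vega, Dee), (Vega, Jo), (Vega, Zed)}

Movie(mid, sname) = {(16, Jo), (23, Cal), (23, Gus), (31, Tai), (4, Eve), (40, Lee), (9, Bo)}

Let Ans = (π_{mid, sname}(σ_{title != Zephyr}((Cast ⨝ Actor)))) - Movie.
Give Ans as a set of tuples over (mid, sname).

Natural join on role: {(Beta, 1988, 14, Zephyr, Vic), (Beta, 2007, 8, Alpha, Vic), (Beta, 2014, 38, Echo, Vic), (Vega, 1998, 15, Omega, Dee), (Vega, 1998, 15, Omega, Jo), (Vega, 1998, 15, Omega, Zed), (Vega, 1998, 17, Lyra, Dee), (Vega, 1998, 17, Lyra, Jo), (Vega, 1998, 17, Lyra, Zed), (Vega, 2006, 15, Vega, Dee), (Vega, 2006, 15, Vega, Jo), (Vega, 2006, 15, Vega, Zed), (Vega, 2013, 16, Atlas, Dee), (Vega, 2013, 16, Atlas, Jo), (Vega, 2013, 16, Atlas, Zed)}
σ[title != Zephyr]: keep tuples satisfying title != Zephyr → {(Beta, 2007, 8, Alpha, Vic), (Beta, 2014, 38, Echo, Vic), (Vega, 1998, 15, Omega, Dee), (Vega, 1998, 15, Omega, Jo), (Vega, 1998, 15, Omega, Zed), (Vega, 1998, 17, Lyra, Dee), (Vega, 1998, 17, Lyra, Jo), (Vega, 1998, 17, Lyra, Zed), (Vega, 2006, 15, Vega, Dee), (Vega, 2006, 15, Vega, Jo), (Vega, 2006, 15, Vega, Zed), (Vega, 2013, 16, Atlas, Dee), (Vega, 2013, 16, Atlas, Jo), (Vega, 2013, 16, Atlas, Zed)}
π_{mid, sname} gives {(15, Dee), (15, Jo), (15, Zed), (16, Dee), (16, Jo), (16, Zed), (17, Dee), (17, Jo), (17, Zed), (38, Vic), (8, Vic)} (3 duplicate(s) eliminated).
Difference: {(15, Dee), (15, Jo), (15, Zed), (16, Dee), (16, Jo), (16, Zed), (17, Dee), (17, Jo), (17, Zed), (38, Vic), (8, Vic)} with {(16, Jo), (23, Cal), (23, Gus), (31, Tai), (4, Eve), (40, Lee), (9, Bo)} → {(15, Dee), (15, Jo), (15, Zed), (16, Dee), (16, Zed), (17, Dee), (17, Jo), (17, Zed), (38, Vic), (8, Vic)}

{(15, Dee), (15, Jo), (15, Zed), (16, Dee), (16, Zed), (17, Dee), (17, Jo), (17, Zed), (38, Vic), (8, Vic)}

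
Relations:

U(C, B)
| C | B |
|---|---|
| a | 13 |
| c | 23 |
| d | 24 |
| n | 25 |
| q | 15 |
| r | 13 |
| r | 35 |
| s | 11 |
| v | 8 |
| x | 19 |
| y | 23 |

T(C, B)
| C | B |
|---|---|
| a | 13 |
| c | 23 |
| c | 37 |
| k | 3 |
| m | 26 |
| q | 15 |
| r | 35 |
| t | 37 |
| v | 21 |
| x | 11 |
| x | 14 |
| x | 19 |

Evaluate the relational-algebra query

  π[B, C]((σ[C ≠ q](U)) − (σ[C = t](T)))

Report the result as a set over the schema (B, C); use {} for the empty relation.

σ[C ≠ q]: keep tuples satisfying C ≠ q → {(a, 13), (c, 23), (d, 24), (n, 25), (r, 13), (r, 35), (s, 11), (v, 8), (x, 19), (y, 23)}
σ[C = t]: keep tuples satisfying C = t → {(t, 37)}
Set difference of the two operands is {(a, 13), (c, 23), (d, 24), (n, 25), (r, 13), (r, 35), (s, 11), (v, 8), (x, 19), (y, 23)}.
π_{B, C} gives {(11, s), (13, a), (13, r), (19, x), (23, c), (23, y), (24, d), (25, n), (35, r), (8, v)}.

{(11, s), (13, a), (13, r), (19, x), (23, c), (23, y), (24, d), (25, n), (35, r), (8, v)}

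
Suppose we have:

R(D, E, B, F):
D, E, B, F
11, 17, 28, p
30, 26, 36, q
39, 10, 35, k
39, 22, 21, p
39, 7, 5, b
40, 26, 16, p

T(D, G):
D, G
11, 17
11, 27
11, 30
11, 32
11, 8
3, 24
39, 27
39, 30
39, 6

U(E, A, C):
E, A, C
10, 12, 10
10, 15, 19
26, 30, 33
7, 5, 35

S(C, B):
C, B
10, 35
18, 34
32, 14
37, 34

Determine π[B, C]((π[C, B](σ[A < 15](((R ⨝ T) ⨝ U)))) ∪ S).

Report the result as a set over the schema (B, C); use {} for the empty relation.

{(14, 32), (34, 18), (34, 37), (35, 10), (5, 35)}

R ⋈ T (natural join on D): {(11, 17, 28, p, 17), (11, 17, 28, p, 27), (11, 17, 28, p, 30), (11, 17, 28, p, 32), (11, 17, 28, p, 8), (39, 10, 35, k, 27), (39, 10, 35, k, 30), (39, 10, 35, k, 6), (39, 22, 21, p, 27), (39, 22, 21, p, 30), (39, 22, 21, p, 6), (39, 7, 5, b, 27), (39, 7, 5, b, 30), (39, 7, 5, b, 6)}
(R ⨝ T) ⋈ U (natural join on E): {(39, 10, 35, k, 27, 12, 10), (39, 10, 35, k, 27, 15, 19), (39, 10, 35, k, 30, 12, 10), (39, 10, 35, k, 30, 15, 19), (39, 10, 35, k, 6, 12, 10), (39, 10, 35, k, 6, 15, 19), (39, 7, 5, b, 27, 5, 35), (39, 7, 5, b, 30, 5, 35), (39, 7, 5, b, 6, 5, 35)}
Apply σ_{A < 15}; surviving tuples: {(39, 10, 35, k, 27, 12, 10), (39, 10, 35, k, 30, 12, 10), (39, 10, 35, k, 6, 12, 10), (39, 7, 5, b, 27, 5, 35), (39, 7, 5, b, 30, 5, 35), (39, 7, 5, b, 6, 5, 35)}
Projecting to C, B (4 duplicate(s) eliminated): {(10, 35), (35, 5)}
Set union of the two operands is {(10, 35), (18, 34), (32, 14), (35, 5), (37, 34)}.
Projecting to B, C: {(14, 32), (34, 18), (34, 37), (35, 10), (5, 35)}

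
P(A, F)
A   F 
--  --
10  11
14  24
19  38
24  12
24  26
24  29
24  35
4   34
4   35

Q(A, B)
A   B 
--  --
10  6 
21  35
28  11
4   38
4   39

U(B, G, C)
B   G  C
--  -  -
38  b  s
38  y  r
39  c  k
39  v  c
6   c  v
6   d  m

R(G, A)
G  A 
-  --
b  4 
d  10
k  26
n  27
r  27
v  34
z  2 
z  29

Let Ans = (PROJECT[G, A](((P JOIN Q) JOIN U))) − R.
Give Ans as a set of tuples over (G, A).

P ⋈ Q (natural join on A): {(10, 11, 6), (4, 34, 38), (4, 34, 39), (4, 35, 38), (4, 35, 39)}
(P JOIN Q) ⋈ U (natural join on B): {(10, 11, 6, c, v), (10, 11, 6, d, m), (4, 34, 38, b, s), (4, 34, 38, y, r), (4, 34, 39, c, k), (4, 34, 39, v, c), (4, 35, 38, b, s), (4, 35, 38, y, r), (4, 35, 39, c, k), (4, 35, 39, v, c)}
Projecting to G, A (4 duplicate(s) eliminated): {(b, 4), (c, 10), (c, 4), (d, 10), (v, 4), (y, 4)}
Difference: {(b, 4), (c, 10), (c, 4), (d, 10), (v, 4), (y, 4)} with {(b, 4), (d, 10), (k, 26), (n, 27), (r, 27), (v, 34), (z, 2), (z, 29)} → {(c, 10), (c, 4), (v, 4), (y, 4)}

{(c, 10), (c, 4), (v, 4), (y, 4)}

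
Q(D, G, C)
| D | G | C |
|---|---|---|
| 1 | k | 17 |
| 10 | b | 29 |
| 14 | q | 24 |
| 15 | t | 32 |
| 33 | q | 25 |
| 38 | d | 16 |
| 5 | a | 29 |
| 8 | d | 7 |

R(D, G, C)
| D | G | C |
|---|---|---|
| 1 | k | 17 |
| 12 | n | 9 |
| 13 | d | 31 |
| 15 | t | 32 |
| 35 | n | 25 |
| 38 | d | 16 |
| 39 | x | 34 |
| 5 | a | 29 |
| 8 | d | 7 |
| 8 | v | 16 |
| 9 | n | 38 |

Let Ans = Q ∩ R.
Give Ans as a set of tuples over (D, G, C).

{(1, k, 17), (15, t, 32), (38, d, 16), (5, a, 29), (8, d, 7)}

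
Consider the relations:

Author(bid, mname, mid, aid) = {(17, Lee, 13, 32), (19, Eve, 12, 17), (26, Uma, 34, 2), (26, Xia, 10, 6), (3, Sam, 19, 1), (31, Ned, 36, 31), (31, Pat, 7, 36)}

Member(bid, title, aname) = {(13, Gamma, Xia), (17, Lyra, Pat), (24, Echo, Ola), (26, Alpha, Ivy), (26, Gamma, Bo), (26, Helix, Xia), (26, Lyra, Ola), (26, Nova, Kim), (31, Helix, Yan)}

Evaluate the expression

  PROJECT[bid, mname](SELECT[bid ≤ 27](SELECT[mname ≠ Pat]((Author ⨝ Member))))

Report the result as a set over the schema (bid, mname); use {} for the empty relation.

{(17, Lee), (26, Uma), (26, Xia)}

Natural join on bid: {(17, Lee, 13, 32, Lyra, Pat), (26, Uma, 34, 2, Alpha, Ivy), (26, Uma, 34, 2, Gamma, Bo), (26, Uma, 34, 2, Helix, Xia), (26, Uma, 34, 2, Lyra, Ola), (26, Uma, 34, 2, Nova, Kim), (26, Xia, 10, 6, Alpha, Ivy), (26, Xia, 10, 6, Gamma, Bo), (26, Xia, 10, 6, Helix, Xia), (26, Xia, 10, 6, Lyra, Ola), (26, Xia, 10, 6, Nova, Kim), (31, Ned, 36, 31, Helix, Yan), (31, Pat, 7, 36, Helix, Yan)}
Apply σ_{mname ≠ Pat}; surviving tuples: {(17, Lee, 13, 32, Lyra, Pat), (26, Uma, 34, 2, Alpha, Ivy), (26, Uma, 34, 2, Gamma, Bo), (26, Uma, 34, 2, Helix, Xia), (26, Uma, 34, 2, Lyra, Ola), (26, Uma, 34, 2, Nova, Kim), (26, Xia, 10, 6, Alpha, Ivy), (26, Xia, 10, 6, Gamma, Bo), (26, Xia, 10, 6, Helix, Xia), (26, Xia, 10, 6, Lyra, Ola), (26, Xia, 10, 6, Nova, Kim), (31, Ned, 36, 31, Helix, Yan)}
Apply σ_{bid ≤ 27}; surviving tuples: {(17, Lee, 13, 32, Lyra, Pat), (26, Uma, 34, 2, Alpha, Ivy), (26, Uma, 34, 2, Gamma, Bo), (26, Uma, 34, 2, Helix, Xia), (26, Uma, 34, 2, Lyra, Ola), (26, Uma, 34, 2, Nova, Kim), (26, Xia, 10, 6, Alpha, Ivy), (26, Xia, 10, 6, Gamma, Bo), (26, Xia, 10, 6, Helix, Xia), (26, Xia, 10, 6, Lyra, Ola), (26, Xia, 10, 6, Nova, Kim)}
Projecting to bid, mname (8 duplicate(s) eliminated): {(17, Lee), (26, Uma), (26, Xia)}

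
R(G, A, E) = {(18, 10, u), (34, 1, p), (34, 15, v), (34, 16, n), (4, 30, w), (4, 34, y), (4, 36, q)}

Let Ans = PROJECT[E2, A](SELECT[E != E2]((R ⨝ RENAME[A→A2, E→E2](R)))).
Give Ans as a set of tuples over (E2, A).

ρ[A→A2, E→E2]: schema becomes (G, A2, E2); tuples unchanged.
R ⋈ RENAME[A→A2, E→E2](R) (natural join on G): {(18, 10, u, 10, u), (34, 1, p, 1, p), (34, 1, p, 15, v), (34, 1, p, 16, n), (34, 15, v, 1, p), (34, 15, v, 15, v), (34, 15, v, 16, n), (34, 16, n, 1, p), (34, 16, n, 15, v), (34, 16, n, 16, n), (4, 30, w, 30, w), (4, 30, w, 34, y), (4, 30, w, 36, q), (4, 34, y, 30, w), (4, 34, y, 34, y), (4, 34, y, 36, q), (4, 36, q, 30, w), (4, 36, q, 34, y), (4, 36, q, 36, q)}
σ[E != E2]: keep tuples satisfying E != E2 → {(34, 1, p, 15, v), (34, 1, p, 16, n), (34, 15, v, 1, p), (34, 15, v, 16, n), (34, 16, n, 1, p), (34, 16, n, 15, v), (4, 30, w, 34, y), (4, 30, w, 36, q), (4, 34, y, 30, w), (4, 34, y, 36, q), (4, 36, q, 30, w), (4, 36, q, 34, y)}
π_{E2, A} gives {(n, 1), (n, 15), (p, 15), (p, 16), (q, 30), (q, 34), (v, 1), (v, 16), (w, 34), (w, 36), (y, 30), (y, 36)}.

{(n, 1), (n, 15), (p, 15), (p, 16), (q, 30), (q, 34), (v, 1), (v, 16), (w, 34), (w, 36), (y, 30), (y, 36)}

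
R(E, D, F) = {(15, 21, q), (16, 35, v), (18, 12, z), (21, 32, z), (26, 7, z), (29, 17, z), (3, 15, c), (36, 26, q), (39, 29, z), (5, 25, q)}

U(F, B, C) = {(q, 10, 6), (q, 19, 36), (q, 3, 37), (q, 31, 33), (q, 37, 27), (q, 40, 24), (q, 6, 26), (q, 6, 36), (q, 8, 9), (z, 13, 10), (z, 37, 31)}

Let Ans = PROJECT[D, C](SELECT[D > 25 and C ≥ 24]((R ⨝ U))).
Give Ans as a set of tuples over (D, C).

{(26, 24), (26, 26), (26, 27), (26, 33), (26, 36), (26, 37), (29, 31), (32, 31)}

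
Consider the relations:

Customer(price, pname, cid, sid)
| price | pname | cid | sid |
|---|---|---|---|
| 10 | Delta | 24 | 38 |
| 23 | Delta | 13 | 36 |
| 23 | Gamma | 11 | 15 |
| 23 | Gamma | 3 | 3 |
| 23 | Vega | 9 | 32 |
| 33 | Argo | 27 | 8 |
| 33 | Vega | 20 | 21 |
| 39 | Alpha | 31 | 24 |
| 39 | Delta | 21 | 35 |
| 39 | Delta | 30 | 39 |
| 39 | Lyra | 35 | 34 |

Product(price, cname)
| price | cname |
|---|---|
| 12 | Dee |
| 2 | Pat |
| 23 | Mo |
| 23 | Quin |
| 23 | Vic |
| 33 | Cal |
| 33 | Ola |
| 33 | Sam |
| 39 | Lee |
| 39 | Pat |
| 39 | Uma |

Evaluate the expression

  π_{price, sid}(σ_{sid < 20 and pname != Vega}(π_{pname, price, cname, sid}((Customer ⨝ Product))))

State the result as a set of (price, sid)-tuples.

{(23, 15), (23, 3), (33, 8)}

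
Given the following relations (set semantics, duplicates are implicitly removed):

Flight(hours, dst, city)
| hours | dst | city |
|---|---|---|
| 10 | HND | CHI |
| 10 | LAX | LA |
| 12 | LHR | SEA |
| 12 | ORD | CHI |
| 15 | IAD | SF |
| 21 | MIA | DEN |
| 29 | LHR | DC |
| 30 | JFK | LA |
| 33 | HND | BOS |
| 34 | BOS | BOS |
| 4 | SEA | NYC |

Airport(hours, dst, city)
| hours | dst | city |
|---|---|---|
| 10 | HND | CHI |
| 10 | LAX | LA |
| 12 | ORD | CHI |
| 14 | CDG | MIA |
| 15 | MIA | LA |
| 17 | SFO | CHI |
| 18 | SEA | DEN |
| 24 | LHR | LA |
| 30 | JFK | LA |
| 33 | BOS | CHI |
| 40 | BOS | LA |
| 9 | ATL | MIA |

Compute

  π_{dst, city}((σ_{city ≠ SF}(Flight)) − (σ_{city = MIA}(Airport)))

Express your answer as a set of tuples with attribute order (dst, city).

{(BOS, BOS), (HND, BOS), (HND, CHI), (JFK, LA), (LAX, LA), (LHR, DC), (LHR, SEA), (MIA, DEN), (ORD, CHI), (SEA, NYC)}

σ[city ≠ SF]: keep tuples satisfying city ≠ SF → {(10, HND, CHI), (10, LAX, LA), (12, LHR, SEA), (12, ORD, CHI), (21, MIA, DEN), (29, LHR, DC), (30, JFK, LA), (33, HND, BOS), (34, BOS, BOS), (4, SEA, NYC)}
σ[city = MIA]: keep tuples satisfying city = MIA → {(14, CDG, MIA), (9, ATL, MIA)}
Difference: {(10, HND, CHI), (10, LAX, LA), (12, LHR, SEA), (12, ORD, CHI), (21, MIA, DEN), (29, LHR, DC), (30, JFK, LA), (33, HND, BOS), (34, BOS, BOS), (4, SEA, NYC)} with {(14, CDG, MIA), (9, ATL, MIA)} → {(10, HND, CHI), (10, LAX, LA), (12, LHR, SEA), (12, ORD, CHI), (21, MIA, DEN), (29, LHR, DC), (30, JFK, LA), (33, HND, BOS), (34, BOS, BOS), (4, SEA, NYC)}
π[dst, city]: project onto (dst, city) → {(BOS, BOS), (HND, BOS), (HND, CHI), (JFK, LA), (LAX, LA), (LHR, DC), (LHR, SEA), (MIA, DEN), (ORD, CHI), (SEA, NYC)}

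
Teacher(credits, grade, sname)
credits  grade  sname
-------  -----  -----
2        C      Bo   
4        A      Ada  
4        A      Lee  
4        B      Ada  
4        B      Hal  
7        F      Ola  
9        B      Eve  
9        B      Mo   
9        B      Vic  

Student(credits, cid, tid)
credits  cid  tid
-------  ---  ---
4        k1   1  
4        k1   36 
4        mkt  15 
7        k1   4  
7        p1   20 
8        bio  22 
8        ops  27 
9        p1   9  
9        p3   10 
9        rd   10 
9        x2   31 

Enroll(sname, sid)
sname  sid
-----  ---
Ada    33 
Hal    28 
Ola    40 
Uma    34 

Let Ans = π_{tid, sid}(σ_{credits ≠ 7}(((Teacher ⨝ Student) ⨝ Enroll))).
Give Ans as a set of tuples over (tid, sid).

Teacher ⋈ Student (natural join on credits): {(4, A, Ada, k1, 1), (4, A, Ada, k1, 36), (4, A, Ada, mkt, 15), (4, A, Lee, k1, 1), (4, A, Lee, k1, 36), (4, A, Lee, mkt, 15), (4, B, Ada, k1, 1), (4, B, Ada, k1, 36), (4, B, Ada, mkt, 15), (4, B, Hal, k1, 1), (4, B, Hal, k1, 36), (4, B, Hal, mkt, 15), (7, F, Ola, k1, 4), (7, F, Ola, p1, 20), (9, B, Eve, p1, 9), (9, B, Eve, p3, 10), (9, B, Eve, rd, 10), (9, B, Eve, x2, 31), (9, B, Mo, p1, 9), (9, B, Mo, p3, 10), (9, B, Mo, rd, 10), (9, B, Mo, x2, 31), (9, B, Vic, p1, 9), (9, B, Vic, p3, 10), (9, B, Vic, rd, 10), (9, B, Vic, x2, 31)}
(Teacher ⨝ Student) ⋈ Enroll (natural join on sname): {(4, A, Ada, k1, 1, 33), (4, A, Ada, k1, 36, 33), (4, A, Ada, mkt, 15, 33), (4, B, Ada, k1, 1, 33), (4, B, Ada, k1, 36, 33), (4, B, Ada, mkt, 15, 33), (4, B, Hal, k1, 1, 28), (4, B, Hal, k1, 36, 28), (4, B, Hal, mkt, 15, 28), (7, F, Ola, k1, 4, 40), (7, F, Ola, p1, 20, 40)}
Apply σ_{credits ≠ 7}; surviving tuples: {(4, A, Ada, k1, 1, 33), (4, A, Ada, k1, 36, 33), (4, A, Ada, mkt, 15, 33), (4, B, Ada, k1, 1, 33), (4, B, Ada, k1, 36, 33), (4, B, Ada, mkt, 15, 33), (4, B, Hal, k1, 1, 28), (4, B, Hal, k1, 36, 28), (4, B, Hal, mkt, 15, 28)}
π_{tid, sid} gives {(1, 28), (1, 33), (15, 28), (15, 33), (36, 28), (36, 33)} (3 duplicate(s) eliminated).

{(1, 28), (1, 33), (15, 28), (15, 33), (36, 28), (36, 33)}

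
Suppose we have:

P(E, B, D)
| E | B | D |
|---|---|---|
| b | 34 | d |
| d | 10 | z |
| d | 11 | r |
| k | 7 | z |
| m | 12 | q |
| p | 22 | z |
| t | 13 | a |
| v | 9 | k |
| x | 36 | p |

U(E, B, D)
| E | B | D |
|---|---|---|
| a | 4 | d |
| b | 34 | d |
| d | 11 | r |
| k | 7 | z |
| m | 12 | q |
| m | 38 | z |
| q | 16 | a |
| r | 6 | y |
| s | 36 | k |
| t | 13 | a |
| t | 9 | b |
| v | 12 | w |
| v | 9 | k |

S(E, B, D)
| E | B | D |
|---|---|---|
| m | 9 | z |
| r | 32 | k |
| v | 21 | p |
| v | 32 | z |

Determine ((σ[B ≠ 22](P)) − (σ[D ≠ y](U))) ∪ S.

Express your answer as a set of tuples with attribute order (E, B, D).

{(d, 10, z), (m, 9, z), (r, 32, k), (v, 21, p), (v, 32, z), (x, 36, p)}

Filtering on B ≠ 22 leaves {(b, 34, d), (d, 10, z), (d, 11, r), (k, 7, z), (m, 12, q), (t, 13, a), (v, 9, k), (x, 36, p)}.
Filtering on D ≠ y leaves {(a, 4, d), (b, 34, d), (d, 11, r), (k, 7, z), (m, 12, q), (m, 38, z), (q, 16, a), (s, 36, k), (t, 13, a), (t, 9, b), (v, 12, w), (v, 9, k)}.
Taking the difference: {(d, 10, z), (x, 36, p)}
Taking the union: {(d, 10, z), (m, 9, z), (r, 32, k), (v, 21, p), (v, 32, z), (x, 36, p)}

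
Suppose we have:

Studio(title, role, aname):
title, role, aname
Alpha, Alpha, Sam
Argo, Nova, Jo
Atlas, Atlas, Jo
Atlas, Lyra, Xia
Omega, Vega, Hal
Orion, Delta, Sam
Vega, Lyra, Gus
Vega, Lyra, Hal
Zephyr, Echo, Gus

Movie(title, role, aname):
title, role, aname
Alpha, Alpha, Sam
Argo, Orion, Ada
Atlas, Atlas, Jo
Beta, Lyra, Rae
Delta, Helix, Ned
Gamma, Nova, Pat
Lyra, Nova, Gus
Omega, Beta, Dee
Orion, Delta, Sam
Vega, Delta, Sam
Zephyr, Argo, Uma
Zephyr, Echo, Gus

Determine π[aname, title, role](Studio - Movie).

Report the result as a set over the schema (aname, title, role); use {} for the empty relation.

Taking the difference: {(Argo, Nova, Jo), (Atlas, Lyra, Xia), (Omega, Vega, Hal), (Vega, Lyra, Gus), (Vega, Lyra, Hal)}
Projecting to aname, title, role: {(Gus, Vega, Lyra), (Hal, Omega, Vega), (Hal, Vega, Lyra), (Jo, Argo, Nova), (Xia, Atlas, Lyra)}

{(Gus, Vega, Lyra), (Hal, Omega, Vega), (Hal, Vega, Lyra), (Jo, Argo, Nova), (Xia, Atlas, Lyra)}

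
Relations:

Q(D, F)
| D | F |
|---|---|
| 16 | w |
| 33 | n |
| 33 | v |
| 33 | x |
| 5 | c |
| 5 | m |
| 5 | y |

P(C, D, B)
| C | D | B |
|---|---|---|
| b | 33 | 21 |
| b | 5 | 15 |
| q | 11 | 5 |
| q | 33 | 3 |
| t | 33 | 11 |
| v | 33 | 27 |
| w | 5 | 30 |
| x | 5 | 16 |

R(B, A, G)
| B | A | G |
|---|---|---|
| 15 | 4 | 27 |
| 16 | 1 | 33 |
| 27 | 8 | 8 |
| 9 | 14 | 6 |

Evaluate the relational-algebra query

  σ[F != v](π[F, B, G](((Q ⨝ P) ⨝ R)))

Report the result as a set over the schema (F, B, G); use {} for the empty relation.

Natural join on D: {(33, n, b, 21), (33, n, q, 3), (33, n, t, 11), (33, n, v, 27), (33, v, b, 21), (33, v, q, 3), (33, v, t, 11), (33, v, v, 27), (33, x, b, 21), (33, x, q, 3), (33, x, t, 11), (33, x, v, 27), (5, c, b, 15), (5, c, w, 30), (5, c, x, 16), (5, m, b, 15), (5, m, w, 30), (5, m, x, 16), (5, y, b, 15), (5, y, w, 30), (5, y, x, 16)}
Natural join on B: {(33, n, v, 27, 8, 8), (33, v, v, 27, 8, 8), (33, x, v, 27, 8, 8), (5, c, b, 15, 4, 27), (5, c, x, 16, 1, 33), (5, m, b, 15, 4, 27), (5, m, x, 16, 1, 33), (5, y, b, 15, 4, 27), (5, y, x, 16, 1, 33)}
π_{F, B, G} gives {(c, 15, 27), (c, 16, 33), (m, 15, 27), (m, 16, 33), (n, 27, 8), (v, 27, 8), (x, 27, 8), (y, 15, 27), (y, 16, 33)}.
Selection F != v: {(c, 15, 27), (c, 16, 33), (m, 15, 27), (m, 16, 33), (n, 27, 8), (x, 27, 8), (y, 15, 27), (y, 16, 33)}

{(c, 15, 27), (c, 16, 33), (m, 15, 27), (m, 16, 33), (n, 27, 8), (x, 27, 8), (y, 15, 27), (y, 16, 33)}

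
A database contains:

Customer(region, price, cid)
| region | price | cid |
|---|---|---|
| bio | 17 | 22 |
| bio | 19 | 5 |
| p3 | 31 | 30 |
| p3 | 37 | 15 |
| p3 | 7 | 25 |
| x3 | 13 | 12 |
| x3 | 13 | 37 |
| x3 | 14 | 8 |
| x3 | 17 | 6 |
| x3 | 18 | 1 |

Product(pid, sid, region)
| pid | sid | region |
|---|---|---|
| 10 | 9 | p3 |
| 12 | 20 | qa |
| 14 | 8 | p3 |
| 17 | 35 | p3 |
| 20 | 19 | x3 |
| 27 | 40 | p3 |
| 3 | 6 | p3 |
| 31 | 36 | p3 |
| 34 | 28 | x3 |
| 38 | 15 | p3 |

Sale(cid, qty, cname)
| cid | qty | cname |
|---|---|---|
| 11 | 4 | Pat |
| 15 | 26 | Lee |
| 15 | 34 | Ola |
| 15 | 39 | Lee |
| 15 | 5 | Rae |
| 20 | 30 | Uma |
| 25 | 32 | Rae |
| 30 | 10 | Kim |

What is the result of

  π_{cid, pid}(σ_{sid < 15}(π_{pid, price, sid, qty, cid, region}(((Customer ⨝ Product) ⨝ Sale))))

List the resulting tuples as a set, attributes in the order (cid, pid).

Joining Customer and Product on region yields {(p3, 31, 30, 10, 9), (p3, 31, 30, 14, 8), (p3, 31, 30, 17, 35), (p3, 31, 30, 27, 40), (p3, 31, 30, 3, 6), (p3, 31, 30, 31, 36), (p3, 31, 30, 38, 15), (p3, 37, 15, 10, 9), (p3, 37, 15, 14, 8), (p3, 37, 15, 17, 35), (p3, 37, 15, 27, 40), (p3, 37, 15, 3, 6), (p3, 37, 15, 31, 36), (p3, 37, 15, 38, 15), (p3, 7, 25, 10, 9), (p3, 7, 25, 14, 8), (p3, 7, 25, 17, 35), (p3, 7, 25, 27, 40), (p3, 7, 25, 3, 6), (p3, 7, 25, 31, 36), (p3, 7, 25, 38, 15), (x3, 13, 12, 20, 19), (x3, 13, 12, 34, 28), (x3, 13, 37, 20, 19), (x3, 13, 37, 34, 28), (x3, 14, 8, 20, 19), (x3, 14, 8, 34, 28), (x3, 17, 6, 20, 19), (x3, 17, 6, 34, 28), (x3, 18, 1, 20, 19), (x3, 18, 1, 34, 28)}.
Joining (Customer ⨝ Product) and Sale on cid yields {(p3, 31, 30, 10, 9, 10, Kim), (p3, 31, 30, 14, 8, 10, Kim), (p3, 31, 30, 17, 35, 10, Kim), (p3, 31, 30, 27, 40, 10, Kim), (p3, 31, 30, 3, 6, 10, Kim), (p3, 31, 30, 31, 36, 10, Kim), (p3, 31, 30, 38, 15, 10, Kim), (p3, 37, 15, 10, 9, 26, Lee), (p3, 37, 15, 10, 9, 34, Ola), (p3, 37, 15, 10, 9, 39, Lee), (p3, 37, 15, 10, 9, 5, Rae), (p3, 37, 15, 14, 8, 26, Lee), (p3, 37, 15, 14, 8, 34, Ola), (p3, 37, 15, 14, 8, 39, Lee), (p3, 37, 15, 14, 8, 5, Rae), (p3, 37, 15, 17, 35, 26, Lee), (p3, 37, 15, 17, 35, 34, Ola), (p3, 37, 15, 17, 35, 39, Lee), (p3, 37, 15, 17, 35, 5, Rae), (p3, 37, 15, 27, 40, 26, Lee), (p3, 37, 15, 27, 40, 34, Ola), (p3, 37, 15, 27, 40, 39, Lee), (p3, 37, 15, 27, 40, 5, Rae), (p3, 37, 15, 3, 6, 26, Lee), (p3, 37, 15, 3, 6, 34, Ola), (p3, 37, 15, 3, 6, 39, Lee), (p3, 37, 15, 3, 6, 5, Rae), (p3, 37, 15, 31, 36, 26, Lee), (p3, 37, 15, 31, 36, 34, Ola), (p3, 37, 15, 31, 36, 39, Lee), (p3, 37, 15, 31, 36, 5, Rae), (p3, 37, 15, 38, 15, 26, Lee), (p3, 37, 15, 38, 15, 34, Ola), (p3, 37, 15, 38, 15, 39, Lee), (p3, 37, 15, 38, 15, 5, Rae), (p3, 7, 25, 10, 9, 32, Rae), (p3, 7, 25, 14, 8, 32, Rae), (p3, 7, 25, 17, 35, 32, Rae), (p3, 7, 25, 27, 40, 32, Rae), (p3, 7, 25, 3, 6, 32, Rae), (p3, 7, 25, 31, 36, 32, Rae), (p3, 7, 25, 38, 15, 32, Rae)}.
π[pid, price, sid, qty, cid, region]: project onto (pid, price, sid, qty, cid, region) → {(10, 31, 9, 10, 30, p3), (10, 37, 9, 26, 15, p3), (10, 37, 9, 34, 15, p3), (10, 37, 9, 39, 15, p3), (10, 37, 9, 5, 15, p3), (10, 7, 9, 32, 25, p3), (14, 31, 8, 10, 30, p3), (14, 37, 8, 26, 15, p3), (14, 37, 8, 34, 15, p3), (14, 37, 8, 39, 15, p3), (14, 37, 8, 5, 15, p3), (14, 7, 8, 32, 25, p3), (17, 31, 35, 10, 30, p3), (17, 37, 35, 26, 15, p3), (17, 37, 35, 34, 15, p3), (17, 37, 35, 39, 15, p3), (17, 37, 35, 5, 15, p3), (17, 7, 35, 32, 25, p3), (27, 31, 40, 10, 30, p3), (27, 37, 40, 26, 15, p3), (27, 37, 40, 34, 15, p3), (27, 37, 40, 39, 15, p3), (27, 37, 40, 5, 15, p3), (27, 7, 40, 32, 25, p3), (3, 31, 6, 10, 30, p3), (3, 37, 6, 26, 15, p3), (3, 37, 6, 34, 15, p3), (3, 37, 6, 39, 15, p3), (3, 37, 6, 5, 15, p3), (3, 7, 6, 32, 25, p3), (31, 31, 36, 10, 30, p3), (31, 37, 36, 26, 15, p3), (31, 37, 36, 34, 15, p3), (31, 37, 36, 39, 15, p3), (31, 37, 36, 5, 15, p3), (31, 7, 36, 32, 25, p3), (38, 31, 15, 10, 30, p3), (38, 37, 15, 26, 15, p3), (38, 37, 15, 34, 15, p3), (38, 37, 15, 39, 15, p3), (38, 37, 15, 5, 15, p3), (38, 7, 15, 32, 25, p3)}
σ[sid < 15]: keep tuples satisfying sid < 15 → {(10, 31, 9, 10, 30, p3), (10, 37, 9, 26, 15, p3), (10, 37, 9, 34, 15, p3), (10, 37, 9, 39, 15, p3), (10, 37, 9, 5, 15, p3), (10, 7, 9, 32, 25, p3), (14, 31, 8, 10, 30, p3), (14, 37, 8, 26, 15, p3), (14, 37, 8, 34, 15, p3), (14, 37, 8, 39, 15, p3), (14, 37, 8, 5, 15, p3), (14, 7, 8, 32, 25, p3), (3, 31, 6, 10, 30, p3), (3, 37, 6, 26, 15, p3), (3, 37, 6, 34, 15, p3), (3, 37, 6, 39, 15, p3), (3, 37, 6, 5, 15, p3), (3, 7, 6, 32, 25, p3)}
π[cid, pid]: project onto (cid, pid) (9 duplicate(s) eliminated) → {(15, 10), (15, 14), (15, 3), (25, 10), (25, 14), (25, 3), (30, 10), (30, 14), (30, 3)}

{(15, 10), (15, 14), (15, 3), (25, 10), (25, 14), (25, 3), (30, 10), (30, 14), (30, 3)}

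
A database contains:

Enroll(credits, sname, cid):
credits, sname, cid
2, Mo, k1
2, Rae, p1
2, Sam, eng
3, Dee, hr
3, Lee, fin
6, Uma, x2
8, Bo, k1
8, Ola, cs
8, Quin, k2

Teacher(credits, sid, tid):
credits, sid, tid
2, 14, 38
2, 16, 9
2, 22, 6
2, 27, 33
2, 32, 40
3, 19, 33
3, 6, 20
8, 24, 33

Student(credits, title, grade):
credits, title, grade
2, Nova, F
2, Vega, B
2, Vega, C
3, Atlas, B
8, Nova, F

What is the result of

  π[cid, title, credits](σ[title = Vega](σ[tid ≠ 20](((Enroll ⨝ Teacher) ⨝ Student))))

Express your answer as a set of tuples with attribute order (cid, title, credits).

{(eng, Vega, 2), (k1, Vega, 2), (p1, Vega, 2)}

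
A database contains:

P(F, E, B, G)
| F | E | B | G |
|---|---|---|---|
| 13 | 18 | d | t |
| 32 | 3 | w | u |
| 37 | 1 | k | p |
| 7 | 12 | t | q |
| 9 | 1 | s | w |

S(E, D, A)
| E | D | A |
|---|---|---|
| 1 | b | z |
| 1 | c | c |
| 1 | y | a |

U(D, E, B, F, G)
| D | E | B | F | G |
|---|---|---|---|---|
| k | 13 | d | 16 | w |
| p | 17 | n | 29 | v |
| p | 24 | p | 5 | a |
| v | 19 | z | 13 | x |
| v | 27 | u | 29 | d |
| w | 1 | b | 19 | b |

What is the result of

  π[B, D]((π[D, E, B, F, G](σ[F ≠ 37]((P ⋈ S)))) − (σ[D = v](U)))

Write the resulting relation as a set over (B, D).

Natural join on E: {(37, 1, k, p, b, z), (37, 1, k, p, c, c), (37, 1, k, p, y, a), (9, 1, s, w, b, z), (9, 1, s, w, c, c), (9, 1, s, w, y, a)}
Apply σ_{F ≠ 37}; surviving tuples: {(9, 1, s, w, b, z), (9, 1, s, w, c, c), (9, 1, s, w, y, a)}
Projecting to D, E, B, F, G: {(b, 1, s, 9, w), (c, 1, s, 9, w), (y, 1, s, 9, w)}
Apply σ_{D = v}; surviving tuples: {(v, 19, z, 13, x), (v, 27, u, 29, d)}
Difference: {(b, 1, s, 9, w), (c, 1, s, 9, w), (y, 1, s, 9, w)} with {(v, 19, z, 13, x), (v, 27, u, 29, d)} → {(b, 1, s, 9, w), (c, 1, s, 9, w), (y, 1, s, 9, w)}
Projecting to B, D: {(s, b), (s, c), (s, y)}

{(s, b), (s, c), (s, y)}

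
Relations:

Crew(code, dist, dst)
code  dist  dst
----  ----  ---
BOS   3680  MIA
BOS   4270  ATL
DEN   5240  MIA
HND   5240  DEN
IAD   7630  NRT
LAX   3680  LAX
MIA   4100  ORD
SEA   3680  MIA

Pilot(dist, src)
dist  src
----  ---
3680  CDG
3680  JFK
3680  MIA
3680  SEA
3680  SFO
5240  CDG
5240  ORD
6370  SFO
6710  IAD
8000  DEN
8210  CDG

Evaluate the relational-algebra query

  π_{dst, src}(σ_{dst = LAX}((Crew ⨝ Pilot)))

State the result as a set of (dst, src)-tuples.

{(LAX, CDG), (LAX, JFK), (LAX, MIA), (LAX, SEA), (LAX, SFO)}

Crew ⋈ Pilot (natural join on dist): {(BOS, 3680, MIA, CDG), (BOS, 3680, MIA, JFK), (BOS, 3680, MIA, MIA), (BOS, 3680, MIA, SEA), (BOS, 3680, MIA, SFO), (DEN, 5240, MIA, CDG), (DEN, 5240, MIA, ORD), (HND, 5240, DEN, CDG), (HND, 5240, DEN, ORD), (LAX, 3680, LAX, CDG), (LAX, 3680, LAX, JFK), (LAX, 3680, LAX, MIA), (LAX, 3680, LAX, SEA), (LAX, 3680, LAX, SFO), (SEA, 3680, MIA, CDG), (SEA, 3680, MIA, JFK), (SEA, 3680, MIA, MIA), (SEA, 3680, MIA, SEA), (SEA, 3680, MIA, SFO)}
Selection dst = LAX: {(LAX, 3680, LAX, CDG), (LAX, 3680, LAX, JFK), (LAX, 3680, LAX, MIA), (LAX, 3680, LAX, SEA), (LAX, 3680, LAX, SFO)}
π_{dst, src} gives {(LAX, CDG), (LAX, JFK), (LAX, MIA), (LAX, SEA), (LAX, SFO)}.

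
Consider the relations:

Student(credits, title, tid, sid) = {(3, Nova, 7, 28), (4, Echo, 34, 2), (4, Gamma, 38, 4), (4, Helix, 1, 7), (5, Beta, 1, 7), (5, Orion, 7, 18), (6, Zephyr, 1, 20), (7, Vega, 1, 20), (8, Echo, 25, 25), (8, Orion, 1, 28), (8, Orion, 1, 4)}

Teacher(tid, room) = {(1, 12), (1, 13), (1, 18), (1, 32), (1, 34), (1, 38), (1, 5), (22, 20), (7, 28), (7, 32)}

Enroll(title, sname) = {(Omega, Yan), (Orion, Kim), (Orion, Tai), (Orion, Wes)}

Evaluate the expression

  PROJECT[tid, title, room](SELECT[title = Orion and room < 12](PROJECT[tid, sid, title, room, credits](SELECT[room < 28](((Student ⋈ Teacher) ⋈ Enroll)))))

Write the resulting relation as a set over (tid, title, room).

{(1, Orion, 5)}

Student ⋈ Teacher (natural join on tid): {(3, Nova, 7, 28, 28), (3, Nova, 7, 28, 32), (4, Helix, 1, 7, 12), (4, Helix, 1, 7, 13), (4, Helix, 1, 7, 18), (4, Helix, 1, 7, 32), (4, Helix, 1, 7, 34), (4, Helix, 1, 7, 38), (4, Helix, 1, 7, 5), (5, Beta, 1, 7, 12), (5, Beta, 1, 7, 13), (5, Beta, 1, 7, 18), (5, Beta, 1, 7, 32), (5, Beta, 1, 7, 34), (5, Beta, 1, 7, 38), (5, Beta, 1, 7, 5), (5, Orion, 7, 18, 28), (5, Orion, 7, 18, 32), (6, Zephyr, 1, 20, 12), (6, Zephyr, 1, 20, 13), (6, Zephyr, 1, 20, 18), (6, Zephyr, 1, 20, 32), (6, Zephyr, 1, 20, 34), (6, Zephyr, 1, 20, 38), (6, Zephyr, 1, 20, 5), (7, Vega, 1, 20, 12), (7, Vega, 1, 20, 13), (7, Vega, 1, 20, 18), (7, Vega, 1, 20, 32), (7, Vega, 1, 20, 34), (7, Vega, 1, 20, 38), (7, Vega, 1, 20, 5), (8, Orion, 1, 28, 12), (8, Orion, 1, 28, 13), (8, Orion, 1, 28, 18), (8, Orion, 1, 28, 32), (8, Orion, 1, 28, 34), (8, Orion, 1, 28, 38), (8, Orion, 1, 28, 5), (8, Orion, 1, 4, 12), (8, Orion, 1, 4, 13), (8, Orion, 1, 4, 18), (8, Orion, 1, 4, 32), (8, Orion, 1, 4, 34), (8, Orion, 1, 4, 38), (8, Orion, 1, 4, 5)}
(Student ⋈ Teacher) ⋈ Enroll (natural join on title): {(5, Orion, 7, 18, 28, Kim), (5, Orion, 7, 18, 28, Tai), (5, Orion, 7, 18, 28, Wes), (5, Orion, 7, 18, 32, Kim), (5, Orion, 7, 18, 32, Tai), (5, Orion, 7, 18, 32, Wes), (8, Orion, 1, 28, 12, Kim), (8, Orion, 1, 28, 12, Tai), (8, Orion, 1, 28, 12, Wes), (8, Orion, 1, 28, 13, Kim), (8, Orion, 1, 28, 13, Tai), (8, Orion, 1, 28, 13, Wes), (8, Orion, 1, 28, 18, Kim), (8, Orion, 1, 28, 18, Tai), (8, Orion, 1, 28, 18, Wes), (8, Orion, 1, 28, 32, Kim), (8, Orion, 1, 28, 32, Tai), (8, Orion, 1, 28, 32, Wes), (8, Orion, 1, 28, 34, Kim), (8, Orion, 1, 28, 34, Tai), (8, Orion, 1, 28, 34, Wes), (8, Orion, 1, 28, 38, Kim), (8, Orion, 1, 28, 38, Tai), (8, Orion, 1, 28, 38, Wes), (8, Orion, 1, 28, 5, Kim), (8, Orion, 1, 28, 5, Tai), (8, Orion, 1, 28, 5, Wes), (8, Orion, 1, 4, 12, Kim), (8, Orion, 1, 4, 12, Tai), (8, Orion, 1, 4, 12, Wes), (8, Orion, 1, 4, 13, Kim), (8, Orion, 1, 4, 13, Tai), (8, Orion, 1, 4, 13, Wes), (8, Orion, 1, 4, 18, Kim), (8, Orion, 1, 4, 18, Tai), (8, Orion, 1, 4, 18, Wes), (8, Orion, 1, 4, 32, Kim), (8, Orion, 1, 4, 32, Tai), (8, Orion, 1, 4, 32, Wes), (8, Orion, 1, 4, 34, Kim), (8, Orion, 1, 4, 34, Tai), (8, Orion, 1, 4, 34, Wes), (8, Orion, 1, 4, 38, Kim), (8, Orion, 1, 4, 38, Tai), (8, Orion, 1, 4, 38, Wes), (8, Orion, 1, 4, 5, Kim), (8, Orion, 1, 4, 5, Tai), (8, Orion, 1, 4, 5, Wes)}
Selection room < 28: {(8, Orion, 1, 28, 12, Kim), (8, Orion, 1, 28, 12, Tai), (8, Orion, 1, 28, 12, Wes), (8, Orion, 1, 28, 13, Kim), (8, Orion, 1, 28, 13, Tai), (8, Orion, 1, 28, 13, Wes), (8, Orion, 1, 28, 18, Kim), (8, Orion, 1, 28, 18, Tai), (8, Orion, 1, 28, 18, Wes), (8, Orion, 1, 28, 5, Kim), (8, Orion, 1, 28, 5, Tai), (8, Orion, 1, 28, 5, Wes), (8, Orion, 1, 4, 12, Kim), (8, Orion, 1, 4, 12, Tai), (8, Orion, 1, 4, 12, Wes), (8, Orion, 1, 4, 13, Kim), (8, Orion, 1, 4, 13, Tai), (8, Orion, 1, 4, 13, Wes), (8, Orion, 1, 4, 18, Kim), (8, Orion, 1, 4, 18, Tai), (8, Orion, 1, 4, 18, Wes), (8, Orion, 1, 4, 5, Kim), (8, Orion, 1, 4, 5, Tai), (8, Orion, 1, 4, 5, Wes)}
Projecting to tid, sid, title, room, credits (16 duplicate(s) eliminated): {(1, 28, Orion, 12, 8), (1, 28, Orion, 13, 8), (1, 28, Orion, 18, 8), (1, 28, Orion, 5, 8), (1, 4, Orion, 12, 8), (1, 4, Orion, 13, 8), (1, 4, Orion, 18, 8), (1, 4, Orion, 5, 8)}
Selection title = Orion and room < 12: {(1, 28, Orion, 5, 8), (1, 4, Orion, 5, 8)}
Projecting to tid, title, room (1 duplicate(s) eliminated): {(1, Orion, 5)}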